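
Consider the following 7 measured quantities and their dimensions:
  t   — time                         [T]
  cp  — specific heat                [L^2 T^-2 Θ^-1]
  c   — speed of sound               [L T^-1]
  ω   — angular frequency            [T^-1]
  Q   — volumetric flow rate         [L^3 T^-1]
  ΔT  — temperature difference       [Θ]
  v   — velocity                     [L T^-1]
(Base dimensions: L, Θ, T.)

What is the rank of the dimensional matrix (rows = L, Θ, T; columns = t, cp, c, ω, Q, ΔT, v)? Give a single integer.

Exponent matrix [L,Θ,T] × [t,cp,c,ω,Q,ΔT,v]:
  L: [ 0  2  1  0  3  0  1]
  Θ: [ 0 -1  0  0  0  1  0]
  T: [ 1 -2 -1 -1 -1  0 -1]
Echelon form has 3 nonzero rows (pivots: t,cp,c)

3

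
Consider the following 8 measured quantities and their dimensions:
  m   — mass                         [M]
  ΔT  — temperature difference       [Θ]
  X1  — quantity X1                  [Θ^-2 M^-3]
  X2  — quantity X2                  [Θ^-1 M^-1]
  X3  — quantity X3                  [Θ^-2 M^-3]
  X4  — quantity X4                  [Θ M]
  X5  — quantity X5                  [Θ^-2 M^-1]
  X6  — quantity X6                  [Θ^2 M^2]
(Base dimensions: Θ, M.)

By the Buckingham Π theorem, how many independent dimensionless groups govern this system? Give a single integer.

Exponent matrix [Θ,M] × [m,ΔT,X1,X2,X3,X4,X5,X6]:
  Θ: [ 0  1 -2 -1 -2  1 -2  2]
  M: [ 1  0 -3 -1 -3  1 -1  2]
Echelon form has 2 nonzero rows (pivots: m,ΔT)
8 vars − rank 2 = 6 Π groups

6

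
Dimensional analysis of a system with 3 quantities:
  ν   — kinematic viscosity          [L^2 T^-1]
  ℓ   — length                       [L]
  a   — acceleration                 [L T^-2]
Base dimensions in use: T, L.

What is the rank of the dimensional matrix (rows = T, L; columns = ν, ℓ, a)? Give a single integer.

2

Dimensional matrix (T×L by ν×ℓ×a):
  T: [-1  0 -2]
  L: [ 2  1  1]
RREF → pivots at {ν,ℓ} ⇒ r = 2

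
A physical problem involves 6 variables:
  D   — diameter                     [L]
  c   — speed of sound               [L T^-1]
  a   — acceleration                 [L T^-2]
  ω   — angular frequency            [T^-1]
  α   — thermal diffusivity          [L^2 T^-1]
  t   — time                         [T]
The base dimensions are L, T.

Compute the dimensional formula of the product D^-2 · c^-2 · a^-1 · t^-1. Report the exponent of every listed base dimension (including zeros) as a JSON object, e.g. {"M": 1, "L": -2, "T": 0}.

Exponent matrix [L,T] × [D,c,a,ω,α,t]:
  L: [ 1  1  1  0  2  0]
  T: [ 0 -1 -2 -1 -1  1]
  [L]: (-2)·1+(-2)·1+(-1)·1+(-1)·0 = -5
  [T]: (-2)·0+(-2)·-1+(-1)·-2+(-1)·1 = 3
⇒ L^-5 T^3

{"L": -5, "T": 3}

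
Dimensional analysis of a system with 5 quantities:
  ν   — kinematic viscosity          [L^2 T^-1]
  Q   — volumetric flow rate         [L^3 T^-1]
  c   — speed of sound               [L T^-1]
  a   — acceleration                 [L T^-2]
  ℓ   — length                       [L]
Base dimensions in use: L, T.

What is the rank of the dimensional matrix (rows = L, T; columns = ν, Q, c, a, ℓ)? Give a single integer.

Write exponents as rows L,T / cols ν,Q,c,a,ℓ:
  L: [ 2  3  1  1  1]
  T: [-1 -1 -1 -2  0]
Echelon form has 2 nonzero rows (pivots: ν,Q)

2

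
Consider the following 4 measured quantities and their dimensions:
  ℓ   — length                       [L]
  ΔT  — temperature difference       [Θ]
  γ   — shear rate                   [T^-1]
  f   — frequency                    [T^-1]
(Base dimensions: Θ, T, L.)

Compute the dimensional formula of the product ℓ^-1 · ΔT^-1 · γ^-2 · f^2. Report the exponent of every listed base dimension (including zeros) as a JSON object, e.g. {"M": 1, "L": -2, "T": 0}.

{"Θ": -1, "T": 0, "L": -1}

Write exponents as rows Θ,T,L / cols ℓ,ΔT,γ,f:
  Θ: [ 0  1  0  0]
  T: [ 0  0 -1 -1]
  L: [ 1  0  0  0]
  [Θ]: (-1)·0+(-1)·1+(-2)·0+(2)·0 = -1
  [T]: (-1)·0+(-1)·0+(-2)·-1+(2)·-1 = 0
  [L]: (-1)·1+(-1)·0+(-2)·0+(2)·0 = -1
⇒ Θ^-1 L^-1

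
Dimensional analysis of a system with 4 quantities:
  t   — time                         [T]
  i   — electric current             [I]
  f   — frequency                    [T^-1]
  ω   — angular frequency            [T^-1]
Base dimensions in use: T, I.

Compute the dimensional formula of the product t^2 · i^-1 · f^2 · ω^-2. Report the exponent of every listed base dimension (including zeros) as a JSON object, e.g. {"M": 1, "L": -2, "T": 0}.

{"T": 2, "I": -1}

Dimensional matrix (T×I by t×i×f×ω):
  T: [ 1  0 -1 -1]
  I: [ 0  1  0  0]
  [T]: (2)·1+(-1)·0+(2)·-1+(-2)·-1 = 2
  [I]: (2)·0+(-1)·1+(2)·0+(-2)·0 = -1
⇒ T^2 I^-1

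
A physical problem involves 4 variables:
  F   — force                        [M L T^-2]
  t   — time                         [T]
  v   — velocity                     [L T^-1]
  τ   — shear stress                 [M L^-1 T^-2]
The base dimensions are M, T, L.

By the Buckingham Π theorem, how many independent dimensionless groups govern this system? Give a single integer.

Dimensional matrix (M×T×L by F×t×v×τ):
  M: [ 1  0  0  1]
  T: [-2  1 -1 -2]
  L: [ 1  0  1 -1]
Row reduction gives pivot columns F,t,v; rank = 3
4 vars − rank 3 = 1 Π group

1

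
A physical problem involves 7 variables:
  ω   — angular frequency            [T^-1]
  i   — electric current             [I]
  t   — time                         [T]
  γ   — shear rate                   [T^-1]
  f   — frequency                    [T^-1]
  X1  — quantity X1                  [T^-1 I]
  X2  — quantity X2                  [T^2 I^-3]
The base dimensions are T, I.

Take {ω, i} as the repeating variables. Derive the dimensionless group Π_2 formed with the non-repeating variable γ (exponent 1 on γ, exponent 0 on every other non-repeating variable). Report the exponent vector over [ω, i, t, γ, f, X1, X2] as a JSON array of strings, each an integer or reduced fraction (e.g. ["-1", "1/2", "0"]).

Exponent matrix [T,I] × [ω,i,t,γ,f,X1,X2]:
  T: [-1  0  1 -1 -1 -1  2]
  I: [ 0  1  0  0  0  1 -3]
RREF → pivots at {ω,i} ⇒ r = 2
Pivot set = {ω,i}, free = {t,γ,f,X1,X2}
RREF:
  r0: [   1    0   -1    1    1    1   -2]
  r1: [   0    1    0    0    0    1   -3]
Fix exponent of γ at 1, t at 0, f at 0, X1 at 0, X2 at 0; solve each RREF row for its pivot's exponent:
  r0: exp(ω) + (1)·1 = 0 ⇒ exp(ω) = -1
  r1: exp(i) + (0)·1 = 0 ⇒ exp(i) = 0
Π_2 = ω^-1 · γ

["-1", "0", "0", "1", "0", "0", "0"]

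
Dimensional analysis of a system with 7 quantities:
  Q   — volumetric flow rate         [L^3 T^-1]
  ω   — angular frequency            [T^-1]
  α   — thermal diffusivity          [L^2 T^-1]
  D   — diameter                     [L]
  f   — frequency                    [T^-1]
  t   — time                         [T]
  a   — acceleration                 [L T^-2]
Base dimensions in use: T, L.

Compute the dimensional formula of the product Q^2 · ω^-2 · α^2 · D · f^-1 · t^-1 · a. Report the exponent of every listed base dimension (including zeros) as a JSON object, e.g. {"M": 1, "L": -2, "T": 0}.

{"T": -4, "L": 12}

Dimensional matrix (T×L by Q×ω×α×D×f×t×a):
  T: [-1 -1 -1  0 -1  1 -2]
  L: [ 3  0  2  1  0  0  1]
  [T]: (2)·-1+(-2)·-1+(2)·-1+(1)·0+(-1)·-1+(-1)·1+(1)·-2 = -4
  [L]: (2)·3+(-2)·0+(2)·2+(1)·1+(-1)·0+(-1)·0+(1)·1 = 12
⇒ T^-4 L^12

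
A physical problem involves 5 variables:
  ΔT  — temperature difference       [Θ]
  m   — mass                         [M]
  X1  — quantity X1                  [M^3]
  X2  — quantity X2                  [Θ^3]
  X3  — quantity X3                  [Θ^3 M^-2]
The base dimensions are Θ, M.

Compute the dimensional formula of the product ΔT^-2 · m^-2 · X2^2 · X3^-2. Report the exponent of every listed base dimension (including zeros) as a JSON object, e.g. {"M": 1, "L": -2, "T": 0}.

Write exponents as rows Θ,M / cols ΔT,m,X1,X2,X3:
  Θ: [ 1  0  0  3  3]
  M: [ 0  1  3  0 -2]
  [Θ]: (-2)·1+(-2)·0+(2)·3+(-2)·3 = -2
  [M]: (-2)·0+(-2)·1+(2)·0+(-2)·-2 = 2
⇒ Θ^-2 M^2

{"Θ": -2, "M": 2}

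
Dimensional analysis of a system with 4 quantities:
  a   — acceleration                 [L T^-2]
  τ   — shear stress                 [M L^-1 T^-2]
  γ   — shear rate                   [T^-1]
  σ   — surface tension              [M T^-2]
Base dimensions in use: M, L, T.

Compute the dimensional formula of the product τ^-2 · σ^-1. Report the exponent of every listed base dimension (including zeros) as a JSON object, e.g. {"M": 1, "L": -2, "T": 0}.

{"M": -3, "L": 2, "T": 6}

Exponent matrix [M,L,T] × [a,τ,γ,σ]:
  M: [ 0  1  0  1]
  L: [ 1 -1  0  0]
  T: [-2 -2 -1 -2]
  [M]: (-2)·1+(-1)·1 = -3
  [L]: (-2)·-1+(-1)·0 = 2
  [T]: (-2)·-2+(-1)·-2 = 6
⇒ M^-3 L^2 T^6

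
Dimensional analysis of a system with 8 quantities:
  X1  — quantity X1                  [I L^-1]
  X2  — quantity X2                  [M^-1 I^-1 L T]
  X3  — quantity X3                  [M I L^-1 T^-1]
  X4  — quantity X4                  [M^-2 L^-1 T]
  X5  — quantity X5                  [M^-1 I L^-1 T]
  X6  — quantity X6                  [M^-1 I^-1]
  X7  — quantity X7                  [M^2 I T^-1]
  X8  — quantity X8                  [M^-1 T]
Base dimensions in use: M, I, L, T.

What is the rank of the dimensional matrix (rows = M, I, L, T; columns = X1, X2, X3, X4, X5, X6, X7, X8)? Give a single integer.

3

Dimensional matrix (M×I×L×T by X1×X2×X3×X4×X5×X6×X7×X8):
  M: [ 0 -1  1 -2 -1 -1  2 -1]
  I: [ 1 -1  1  0  1 -1  1  0]
  L: [-1  1 -1 -1 -1  0  0  0]
  T: [ 0  1 -1  1  1  0 -1  1]
Row reduction gives pivot columns X1,X2,X4; rank = 3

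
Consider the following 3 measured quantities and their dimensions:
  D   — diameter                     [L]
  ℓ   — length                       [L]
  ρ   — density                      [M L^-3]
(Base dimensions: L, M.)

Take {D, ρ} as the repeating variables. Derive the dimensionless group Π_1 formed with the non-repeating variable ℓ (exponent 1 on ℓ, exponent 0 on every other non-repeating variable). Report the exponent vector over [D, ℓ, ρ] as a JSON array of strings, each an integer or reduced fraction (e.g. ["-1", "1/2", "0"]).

["-1", "1", "0"]

Write exponents as rows L,M / cols D,ℓ,ρ:
  L: [ 1  1 -3]
  M: [ 0  0  1]
RREF → pivots at {D,ρ} ⇒ r = 2
Pivot set = {D,ρ}, free = {ℓ}
RREF:
  r0: [   1    1    0]
  r1: [   0    0    1]
Fix exponent of ℓ at 1; solve each RREF row for its pivot's exponent:
  r0: exp(D) + (1)·1 = 0 ⇒ exp(D) = -1
  r1: exp(ρ) + (0)·1 = 0 ⇒ exp(ρ) = 0
Π_1 = D^-1 · ℓ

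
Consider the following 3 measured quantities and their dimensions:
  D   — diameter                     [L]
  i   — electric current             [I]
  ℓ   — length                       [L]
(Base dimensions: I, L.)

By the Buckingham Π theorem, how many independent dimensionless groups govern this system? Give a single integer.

Write exponents as rows I,L / cols D,i,ℓ:
  I: [ 0  1  0]
  L: [ 1  0  1]
Row reduction gives pivot columns D,i; rank = 2
n=3, r=2 ⇒ 1 dimensionless group

1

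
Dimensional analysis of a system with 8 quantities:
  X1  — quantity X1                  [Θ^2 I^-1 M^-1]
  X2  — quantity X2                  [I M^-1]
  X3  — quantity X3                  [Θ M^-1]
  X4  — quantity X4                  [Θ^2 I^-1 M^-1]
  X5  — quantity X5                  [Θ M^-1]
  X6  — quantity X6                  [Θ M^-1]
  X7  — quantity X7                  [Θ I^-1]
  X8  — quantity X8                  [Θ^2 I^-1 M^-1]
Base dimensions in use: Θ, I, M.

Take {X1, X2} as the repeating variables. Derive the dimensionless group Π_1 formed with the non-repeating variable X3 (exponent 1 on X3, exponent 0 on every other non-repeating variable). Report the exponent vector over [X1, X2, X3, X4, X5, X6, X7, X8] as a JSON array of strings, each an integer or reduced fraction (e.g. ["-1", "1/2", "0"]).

["-1/2", "-1/2", "1", "0", "0", "0", "0", "0"]

Dimensional matrix (Θ×I×M by X1×X2×X3×X4×X5×X6×X7×X8):
  Θ: [ 2  0  1  2  1  1  1  2]
  I: [-1  1  0 -1  0  0 -1 -1]
  M: [-1 -1 -1 -1 -1 -1  0 -1]
Row reduction gives pivot columns X1,X2; rank = 2
Repeat: X1,X2; free: X3,X4,X5,X6,X7,X8
RREF:
  r0: [   1    0  1/2    1  1/2  1/2  1/2    1]
  r1: [   0    1  1/2    0  1/2  1/2 -1/2    0]
  r2: [   0    0    0    0    0    0    0    0]
Fix exponent of X3 at 1, X4 at 0, X5 at 0, X6 at 0, X7 at 0, X8 at 0; solve each RREF row for its pivot's exponent:
  r0: exp(X1) + (1/2)·1 = 0 ⇒ exp(X1) = -1/2
  r1: exp(X2) + (1/2)·1 = 0 ⇒ exp(X2) = -1/2
Π_1 = X1^(-1/2) · X2^(-1/2) · X3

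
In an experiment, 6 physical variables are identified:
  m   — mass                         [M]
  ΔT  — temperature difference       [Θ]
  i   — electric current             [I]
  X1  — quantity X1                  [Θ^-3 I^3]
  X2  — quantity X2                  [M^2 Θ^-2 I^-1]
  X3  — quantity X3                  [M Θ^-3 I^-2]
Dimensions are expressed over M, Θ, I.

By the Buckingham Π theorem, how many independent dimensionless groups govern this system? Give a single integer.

Dimensional matrix (M×Θ×I by m×ΔT×i×X1×X2×X3):
  M: [ 1  0  0  0  2  1]
  Θ: [ 0  1  0 -3 -2 -3]
  I: [ 0  0  1  3 -1 -2]
RREF → pivots at {m,ΔT,i} ⇒ r = 3
6 vars − rank 3 = 3 Π groups

3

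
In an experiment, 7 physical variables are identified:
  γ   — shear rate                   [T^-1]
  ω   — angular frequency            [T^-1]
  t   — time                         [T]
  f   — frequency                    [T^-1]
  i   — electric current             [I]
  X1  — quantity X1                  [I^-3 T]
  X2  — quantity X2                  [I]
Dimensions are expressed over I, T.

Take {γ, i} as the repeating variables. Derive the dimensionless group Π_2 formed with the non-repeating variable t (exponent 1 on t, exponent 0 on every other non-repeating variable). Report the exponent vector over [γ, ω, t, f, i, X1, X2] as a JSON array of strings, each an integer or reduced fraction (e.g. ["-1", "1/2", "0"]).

["1", "0", "1", "0", "0", "0", "0"]

Dimensional matrix (I×T by γ×ω×t×f×i×X1×X2):
  I: [ 0  0  0  0  1 -3  1]
  T: [-1 -1  1 -1  0  1  0]
Echelon form has 2 nonzero rows (pivots: γ,i)
Repeat: γ,i; free: ω,t,f,X1,X2
RREF:
  r0: [   1    1   -1    1    0   -1    0]
  r1: [   0    0    0    0    1   -3    1]
Fix exponent of t at 1, ω at 0, f at 0, X1 at 0, X2 at 0; solve each RREF row for its pivot's exponent:
  r0: exp(γ) + (-1)·1 = 0 ⇒ exp(γ) = 1
  r1: exp(i) + (0)·1 = 0 ⇒ exp(i) = 0
Π_2 = γ · t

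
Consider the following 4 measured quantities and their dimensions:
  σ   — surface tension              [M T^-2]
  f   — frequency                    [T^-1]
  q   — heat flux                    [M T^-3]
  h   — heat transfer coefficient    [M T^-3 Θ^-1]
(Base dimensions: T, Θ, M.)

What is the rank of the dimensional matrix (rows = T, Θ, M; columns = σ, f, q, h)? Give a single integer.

3

Dimensional matrix (T×Θ×M by σ×f×q×h):
  T: [-2 -1 -3 -3]
  Θ: [ 0  0  0 -1]
  M: [ 1  0  1  1]
RREF → pivots at {σ,f,h} ⇒ r = 3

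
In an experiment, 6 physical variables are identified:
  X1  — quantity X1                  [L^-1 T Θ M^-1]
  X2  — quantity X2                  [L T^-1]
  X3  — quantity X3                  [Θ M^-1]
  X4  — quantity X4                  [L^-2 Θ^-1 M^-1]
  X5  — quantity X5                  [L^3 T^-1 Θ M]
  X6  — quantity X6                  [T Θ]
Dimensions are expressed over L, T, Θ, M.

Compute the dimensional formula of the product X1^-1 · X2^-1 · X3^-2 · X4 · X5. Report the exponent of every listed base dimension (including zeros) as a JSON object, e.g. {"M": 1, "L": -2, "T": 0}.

Dimensional matrix (L×T×Θ×M by X1×X2×X3×X4×X5×X6):
  L: [-1  1  0 -2  3  0]
  T: [ 1 -1  0  0 -1  1]
  Θ: [ 1  0  1 -1  1  1]
  M: [-1  0 -1 -1  1  0]
  [L]: (-1)·-1+(-1)·1+(-2)·0+(1)·-2+(1)·3 = 1
  [T]: (-1)·1+(-1)·-1+(-2)·0+(1)·0+(1)·-1 = -1
  [Θ]: (-1)·1+(-1)·0+(-2)·1+(1)·-1+(1)·1 = -3
  [M]: (-1)·-1+(-1)·0+(-2)·-1+(1)·-1+(1)·1 = 3
⇒ L T^-1 Θ^-3 M^3

{"L": 1, "T": -1, "Θ": -3, "M": 3}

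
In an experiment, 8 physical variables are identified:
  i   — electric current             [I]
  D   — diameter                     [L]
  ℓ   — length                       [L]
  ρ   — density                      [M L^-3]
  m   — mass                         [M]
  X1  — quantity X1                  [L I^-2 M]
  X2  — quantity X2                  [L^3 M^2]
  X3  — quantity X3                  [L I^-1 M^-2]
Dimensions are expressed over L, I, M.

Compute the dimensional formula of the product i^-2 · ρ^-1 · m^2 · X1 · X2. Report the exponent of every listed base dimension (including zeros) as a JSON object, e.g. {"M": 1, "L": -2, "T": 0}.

{"L": 7, "I": -4, "M": 4}

Exponent matrix [L,I,M] × [i,D,ℓ,ρ,m,X1,X2,X3]:
  L: [ 0  1  1 -3  0  1  3  1]
  I: [ 1  0  0  0  0 -2  0 -1]
  M: [ 0  0  0  1  1  1  2 -2]
  [L]: (-2)·0+(-1)·-3+(2)·0+(1)·1+(1)·3 = 7
  [I]: (-2)·1+(-1)·0+(2)·0+(1)·-2+(1)·0 = -4
  [M]: (-2)·0+(-1)·1+(2)·1+(1)·1+(1)·2 = 4
⇒ L^7 I^-4 M^4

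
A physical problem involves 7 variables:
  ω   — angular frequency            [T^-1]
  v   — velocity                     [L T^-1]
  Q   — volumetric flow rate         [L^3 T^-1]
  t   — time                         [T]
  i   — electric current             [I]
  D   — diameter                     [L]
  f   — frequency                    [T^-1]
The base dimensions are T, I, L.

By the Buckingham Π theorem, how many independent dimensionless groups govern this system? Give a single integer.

4

Exponent matrix [T,I,L] × [ω,v,Q,t,i,D,f]:
  T: [-1 -1 -1  1  0  0 -1]
  I: [ 0  0  0  0  1  0  0]
  L: [ 0  1  3  0  0  1  0]
Echelon form has 3 nonzero rows (pivots: ω,v,i)
n=7, r=3 ⇒ 4 dimensionless groups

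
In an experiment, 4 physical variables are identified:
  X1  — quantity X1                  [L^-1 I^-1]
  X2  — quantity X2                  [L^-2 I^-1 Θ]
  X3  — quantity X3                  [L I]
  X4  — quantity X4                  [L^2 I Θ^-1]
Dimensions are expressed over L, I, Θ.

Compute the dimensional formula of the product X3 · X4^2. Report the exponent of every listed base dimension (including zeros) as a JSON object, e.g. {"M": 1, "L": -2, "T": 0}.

Exponent matrix [L,I,Θ] × [X1,X2,X3,X4]:
  L: [-1 -2  1  2]
  I: [-1 -1  1  1]
  Θ: [ 0  1  0 -1]
  [L]: (1)·1+(2)·2 = 5
  [I]: (1)·1+(2)·1 = 3
  [Θ]: (1)·0+(2)·-1 = -2
⇒ L^5 I^3 Θ^-2

{"L": 5, "I": 3, "Θ": -2}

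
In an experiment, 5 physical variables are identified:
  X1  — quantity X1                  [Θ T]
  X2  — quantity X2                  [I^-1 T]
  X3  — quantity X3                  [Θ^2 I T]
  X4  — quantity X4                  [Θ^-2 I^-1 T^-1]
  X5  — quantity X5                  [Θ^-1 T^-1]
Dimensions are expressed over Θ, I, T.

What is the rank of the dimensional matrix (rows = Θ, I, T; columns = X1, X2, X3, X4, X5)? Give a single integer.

2

Write exponents as rows Θ,I,T / cols X1,X2,X3,X4,X5:
  Θ: [ 1  0  2 -2 -1]
  I: [ 0 -1  1 -1  0]
  T: [ 1  1  1 -1 -1]
RREF → pivots at {X1,X2} ⇒ r = 2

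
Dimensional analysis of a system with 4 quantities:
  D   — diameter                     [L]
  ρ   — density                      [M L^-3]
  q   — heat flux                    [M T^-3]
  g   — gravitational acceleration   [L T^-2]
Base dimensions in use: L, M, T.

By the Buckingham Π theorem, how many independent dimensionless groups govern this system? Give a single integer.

1

Write exponents as rows L,M,T / cols D,ρ,q,g:
  L: [ 1 -3  0  1]
  M: [ 0  1  1  0]
  T: [ 0  0 -3 -2]
Row reduction gives pivot columns D,ρ,q; rank = 3
4 vars − rank 3 = 1 Π group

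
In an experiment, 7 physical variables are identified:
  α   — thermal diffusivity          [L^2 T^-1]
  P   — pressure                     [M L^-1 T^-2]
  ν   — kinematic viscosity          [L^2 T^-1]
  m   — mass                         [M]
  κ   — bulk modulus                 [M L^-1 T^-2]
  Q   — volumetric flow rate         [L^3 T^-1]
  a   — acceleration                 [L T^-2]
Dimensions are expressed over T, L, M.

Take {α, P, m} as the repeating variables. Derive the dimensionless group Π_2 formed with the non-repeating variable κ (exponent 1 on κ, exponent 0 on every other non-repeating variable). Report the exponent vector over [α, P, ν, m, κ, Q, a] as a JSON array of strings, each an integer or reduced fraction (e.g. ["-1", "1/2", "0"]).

["0", "-1", "0", "0", "1", "0", "0"]

Exponent matrix [T,L,M] × [α,P,ν,m,κ,Q,a]:
  T: [-1 -2 -1  0 -2 -1 -2]
  L: [ 2 -1  2  0 -1  3  1]
  M: [ 0  1  0  1  1  0  0]
Row reduction gives pivot columns α,P,m; rank = 3
Repeat: α,P,m; free: ν,κ,Q,a
RREF:
  r0: [   1    0    1    0    0  7/5  4/5]
  r1: [   0    1    0    0    1 -1/5  3/5]
  r2: [   0    0    0    1    0  1/5 -3/5]
Fix exponent of κ at 1, ν at 0, Q at 0, a at 0; solve each RREF row for its pivot's exponent:
  r0: exp(α) + (0)·1 = 0 ⇒ exp(α) = 0
  r1: exp(P) + (1)·1 = 0 ⇒ exp(P) = -1
  r2: exp(m) + (0)·1 = 0 ⇒ exp(m) = 0
Π_2 = P^-1 · κ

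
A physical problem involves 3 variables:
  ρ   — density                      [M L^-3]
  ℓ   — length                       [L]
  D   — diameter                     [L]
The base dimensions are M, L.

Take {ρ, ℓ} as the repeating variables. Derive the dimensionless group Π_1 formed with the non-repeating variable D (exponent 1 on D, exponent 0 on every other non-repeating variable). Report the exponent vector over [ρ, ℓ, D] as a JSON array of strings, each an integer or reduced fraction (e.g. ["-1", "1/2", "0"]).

["0", "-1", "1"]

Exponent matrix [M,L] × [ρ,ℓ,D]:
  M: [ 1  0  0]
  L: [-3  1  1]
RREF → pivots at {ρ,ℓ} ⇒ r = 2
Pivot set = {ρ,ℓ}, free = {D}
RREF:
  r0: [   1    0    0]
  r1: [   0    1    1]
Fix exponent of D at 1; solve each RREF row for its pivot's exponent:
  r0: exp(ρ) + (0)·1 = 0 ⇒ exp(ρ) = 0
  r1: exp(ℓ) + (1)·1 = 0 ⇒ exp(ℓ) = -1
Π_1 = ℓ^-1 · D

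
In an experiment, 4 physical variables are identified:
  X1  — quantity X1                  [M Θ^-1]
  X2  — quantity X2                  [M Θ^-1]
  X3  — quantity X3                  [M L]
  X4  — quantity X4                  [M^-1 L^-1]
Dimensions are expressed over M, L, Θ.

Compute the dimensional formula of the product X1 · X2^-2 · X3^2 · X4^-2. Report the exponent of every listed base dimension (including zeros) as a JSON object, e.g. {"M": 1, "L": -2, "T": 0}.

{"M": 3, "L": 4, "Θ": 1}

Dimensional matrix (M×L×Θ by X1×X2×X3×X4):
  M: [ 1  1  1 -1]
  L: [ 0  0  1 -1]
  Θ: [-1 -1  0  0]
  [M]: (1)·1+(-2)·1+(2)·1+(-2)·-1 = 3
  [L]: (1)·0+(-2)·0+(2)·1+(-2)·-1 = 4
  [Θ]: (1)·-1+(-2)·-1+(2)·0+(-2)·0 = 1
⇒ M^3 L^4 Θ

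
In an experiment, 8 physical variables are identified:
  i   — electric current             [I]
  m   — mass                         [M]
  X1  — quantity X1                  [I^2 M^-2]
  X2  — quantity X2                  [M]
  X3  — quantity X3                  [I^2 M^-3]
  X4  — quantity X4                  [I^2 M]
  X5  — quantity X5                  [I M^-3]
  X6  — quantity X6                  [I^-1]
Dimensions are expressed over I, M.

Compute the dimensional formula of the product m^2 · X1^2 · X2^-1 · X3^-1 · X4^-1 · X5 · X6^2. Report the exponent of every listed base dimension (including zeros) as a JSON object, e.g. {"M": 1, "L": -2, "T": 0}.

Write exponents as rows I,M / cols i,m,X1,X2,X3,X4,X5,X6:
  I: [ 1  0  2  0  2  2  1 -1]
  M: [ 0  1 -2  1 -3  1 -3  0]
  [I]: (2)·0+(2)·2+(-1)·0+(-1)·2+(-1)·2+(1)·1+(2)·-1 = -1
  [M]: (2)·1+(2)·-2+(-1)·1+(-1)·-3+(-1)·1+(1)·-3+(2)·0 = -4
⇒ I^-1 M^-4

{"I": -1, "M": -4}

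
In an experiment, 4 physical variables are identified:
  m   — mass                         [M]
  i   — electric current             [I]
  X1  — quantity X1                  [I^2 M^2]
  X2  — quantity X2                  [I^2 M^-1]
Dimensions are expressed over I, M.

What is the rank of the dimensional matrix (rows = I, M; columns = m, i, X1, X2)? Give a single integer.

2

Write exponents as rows I,M / cols m,i,X1,X2:
  I: [ 0  1  2  2]
  M: [ 1  0  2 -1]
Echelon form has 2 nonzero rows (pivots: m,i)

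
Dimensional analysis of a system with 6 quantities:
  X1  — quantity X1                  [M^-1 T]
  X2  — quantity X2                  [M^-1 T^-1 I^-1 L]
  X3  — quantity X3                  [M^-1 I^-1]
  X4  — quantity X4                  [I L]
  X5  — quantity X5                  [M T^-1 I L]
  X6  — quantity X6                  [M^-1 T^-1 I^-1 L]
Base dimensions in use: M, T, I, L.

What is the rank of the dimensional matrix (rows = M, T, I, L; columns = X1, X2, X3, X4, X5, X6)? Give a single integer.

Dimensional matrix (M×T×I×L by X1×X2×X3×X4×X5×X6):
  M: [-1 -1 -1  0  1 -1]
  T: [ 1 -1  0  0 -1 -1]
  I: [ 0 -1 -1  1  1 -1]
  L: [ 0  1  0  1  1  1]
RREF → pivots at {X1,X2,X3} ⇒ r = 3

3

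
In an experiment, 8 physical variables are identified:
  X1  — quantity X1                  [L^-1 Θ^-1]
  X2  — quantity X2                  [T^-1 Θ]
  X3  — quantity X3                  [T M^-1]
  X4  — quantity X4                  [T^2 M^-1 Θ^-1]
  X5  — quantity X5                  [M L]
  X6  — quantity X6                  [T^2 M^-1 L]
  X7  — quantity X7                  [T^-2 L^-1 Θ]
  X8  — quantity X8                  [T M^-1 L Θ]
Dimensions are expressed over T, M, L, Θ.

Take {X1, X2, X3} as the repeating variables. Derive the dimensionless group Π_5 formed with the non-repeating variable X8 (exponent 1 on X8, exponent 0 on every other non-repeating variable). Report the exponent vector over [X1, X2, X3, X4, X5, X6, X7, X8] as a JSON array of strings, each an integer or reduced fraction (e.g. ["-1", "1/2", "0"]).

["1", "0", "-1", "0", "0", "0", "0", "1"]

Exponent matrix [T,M,L,Θ] × [X1,X2,X3,X4,X5,X6,X7,X8]:
  T: [ 0 -1  1  2  0  2 -2  1]
  M: [ 0  0 -1 -1  1 -1  0 -1]
  L: [-1  0  0  0  1  1 -1  1]
  Θ: [-1  1  0 -1  0  0  1  1]
RREF → pivots at {X1,X2,X3} ⇒ r = 3
Pivot set = {X1,X2,X3}, free = {X4,X5,X6,X7,X8}
RREF:
  r0: [   1    0    0    0   -1   -1    1   -1]
  r1: [   0    1    0   -1   -1   -1    2    0]
  r2: [   0    0    1    1   -1    1    0    1]
  r3: [   0    0    0    0    0    0    0    0]
Fix exponent of X8 at 1, X4 at 0, X5 at 0, X6 at 0, X7 at 0; solve each RREF row for its pivot's exponent:
  r0: exp(X1) + (-1)·1 = 0 ⇒ exp(X1) = 1
  r1: exp(X2) + (0)·1 = 0 ⇒ exp(X2) = 0
  r2: exp(X3) + (1)·1 = 0 ⇒ exp(X3) = -1
Π_5 = X1 · X3^-1 · X8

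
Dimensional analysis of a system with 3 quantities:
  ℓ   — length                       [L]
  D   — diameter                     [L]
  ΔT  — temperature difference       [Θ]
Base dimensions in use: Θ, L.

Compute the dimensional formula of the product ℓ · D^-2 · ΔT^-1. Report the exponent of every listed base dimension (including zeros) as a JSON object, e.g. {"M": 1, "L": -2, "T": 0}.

Write exponents as rows Θ,L / cols ℓ,D,ΔT:
  Θ: [ 0  0  1]
  L: [ 1  1  0]
  [Θ]: (1)·0+(-2)·0+(-1)·1 = -1
  [L]: (1)·1+(-2)·1+(-1)·0 = -1
⇒ Θ^-1 L^-1

{"Θ": -1, "L": -1}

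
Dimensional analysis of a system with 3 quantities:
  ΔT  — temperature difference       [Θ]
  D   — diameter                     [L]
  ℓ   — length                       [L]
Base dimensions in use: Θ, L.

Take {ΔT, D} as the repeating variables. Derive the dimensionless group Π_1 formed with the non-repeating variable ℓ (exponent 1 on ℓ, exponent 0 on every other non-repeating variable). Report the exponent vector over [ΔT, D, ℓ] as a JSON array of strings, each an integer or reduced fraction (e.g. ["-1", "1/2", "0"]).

["0", "-1", "1"]

Exponent matrix [Θ,L] × [ΔT,D,ℓ]:
  Θ: [ 1  0  0]
  L: [ 0  1  1]
Row reduction gives pivot columns ΔT,D; rank = 2
Repeat: ΔT,D; free: ℓ
RREF:
  r0: [   1    0    0]
  r1: [   0    1    1]
Fix exponent of ℓ at 1; solve each RREF row for its pivot's exponent:
  r0: exp(ΔT) + (0)·1 = 0 ⇒ exp(ΔT) = 0
  r1: exp(D) + (1)·1 = 0 ⇒ exp(D) = -1
Π_1 = D^-1 · ℓ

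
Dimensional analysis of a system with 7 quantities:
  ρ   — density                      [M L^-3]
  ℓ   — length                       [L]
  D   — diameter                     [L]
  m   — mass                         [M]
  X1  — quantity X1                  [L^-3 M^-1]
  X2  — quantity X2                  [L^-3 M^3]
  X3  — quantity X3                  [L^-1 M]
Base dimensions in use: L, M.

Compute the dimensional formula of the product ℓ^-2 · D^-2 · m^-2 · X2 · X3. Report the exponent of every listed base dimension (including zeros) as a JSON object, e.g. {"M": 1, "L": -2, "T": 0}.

Dimensional matrix (L×M by ρ×ℓ×D×m×X1×X2×X3):
  L: [-3  1  1  0 -3 -3 -1]
  M: [ 1  0  0  1 -1  3  1]
  [L]: (-2)·1+(-2)·1+(-2)·0+(1)·-3+(1)·-1 = -8
  [M]: (-2)·0+(-2)·0+(-2)·1+(1)·3+(1)·1 = 2
⇒ L^-8 M^2

{"L": -8, "M": 2}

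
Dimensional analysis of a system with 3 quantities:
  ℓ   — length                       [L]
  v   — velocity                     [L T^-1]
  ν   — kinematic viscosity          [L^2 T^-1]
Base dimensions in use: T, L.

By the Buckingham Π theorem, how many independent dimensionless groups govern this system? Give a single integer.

Write exponents as rows T,L / cols ℓ,v,ν:
  T: [ 0 -1 -1]
  L: [ 1  1  2]
RREF → pivots at {ℓ,v} ⇒ r = 2
Π count = n − r = 3 − 2 = 1

1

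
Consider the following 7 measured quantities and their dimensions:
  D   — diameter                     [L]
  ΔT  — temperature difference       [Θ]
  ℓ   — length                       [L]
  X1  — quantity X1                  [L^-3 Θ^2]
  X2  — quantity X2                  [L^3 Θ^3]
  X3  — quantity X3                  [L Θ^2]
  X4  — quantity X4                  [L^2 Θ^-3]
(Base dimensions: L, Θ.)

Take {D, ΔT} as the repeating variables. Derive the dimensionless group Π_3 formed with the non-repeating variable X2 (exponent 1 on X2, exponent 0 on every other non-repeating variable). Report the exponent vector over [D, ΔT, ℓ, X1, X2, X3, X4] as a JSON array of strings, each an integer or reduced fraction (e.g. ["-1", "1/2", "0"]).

["-3", "-3", "0", "0", "1", "0", "0"]

Write exponents as rows L,Θ / cols D,ΔT,ℓ,X1,X2,X3,X4:
  L: [ 1  0  1 -3  3  1  2]
  Θ: [ 0  1  0  2  3  2 -3]
Echelon form has 2 nonzero rows (pivots: D,ΔT)
Pivot set = {D,ΔT}, free = {ℓ,X1,X2,X3,X4}
RREF:
  r0: [   1    0    1   -3    3    1    2]
  r1: [   0    1    0    2    3    2   -3]
Fix exponent of X2 at 1, ℓ at 0, X1 at 0, X3 at 0, X4 at 0; solve each RREF row for its pivot's exponent:
  r0: exp(D) + (3)·1 = 0 ⇒ exp(D) = -3
  r1: exp(ΔT) + (3)·1 = 0 ⇒ exp(ΔT) = -3
Π_3 = D^-3 · ΔT^-3 · X2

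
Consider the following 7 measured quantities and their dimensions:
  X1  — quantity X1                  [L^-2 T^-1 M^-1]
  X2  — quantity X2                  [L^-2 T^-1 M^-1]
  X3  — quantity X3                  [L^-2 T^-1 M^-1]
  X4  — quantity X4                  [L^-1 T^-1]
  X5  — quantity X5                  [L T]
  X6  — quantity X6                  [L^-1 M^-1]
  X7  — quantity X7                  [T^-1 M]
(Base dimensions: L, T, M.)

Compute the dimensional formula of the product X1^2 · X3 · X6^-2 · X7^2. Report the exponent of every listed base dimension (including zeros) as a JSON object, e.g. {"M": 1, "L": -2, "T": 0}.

Write exponents as rows L,T,M / cols X1,X2,X3,X4,X5,X6,X7:
  L: [-2 -2 -2 -1  1 -1  0]
  T: [-1 -1 -1 -1  1  0 -1]
  M: [-1 -1 -1  0  0 -1  1]
  [L]: (2)·-2+(1)·-2+(-2)·-1+(2)·0 = -4
  [T]: (2)·-1+(1)·-1+(-2)·0+(2)·-1 = -5
  [M]: (2)·-1+(1)·-1+(-2)·-1+(2)·1 = 1
⇒ L^-4 T^-5 M

{"L": -4, "T": -5, "M": 1}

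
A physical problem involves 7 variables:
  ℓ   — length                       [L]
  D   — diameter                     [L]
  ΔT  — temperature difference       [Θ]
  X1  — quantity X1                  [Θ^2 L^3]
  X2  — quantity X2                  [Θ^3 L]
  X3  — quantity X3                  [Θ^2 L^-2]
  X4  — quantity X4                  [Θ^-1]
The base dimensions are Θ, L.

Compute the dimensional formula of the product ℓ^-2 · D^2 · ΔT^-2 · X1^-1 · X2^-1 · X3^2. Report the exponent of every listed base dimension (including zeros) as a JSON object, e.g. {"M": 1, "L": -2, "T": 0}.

Dimensional matrix (Θ×L by ℓ×D×ΔT×X1×X2×X3×X4):
  Θ: [ 0  0  1  2  3  2 -1]
  L: [ 1  1  0  3  1 -2  0]
  [Θ]: (-2)·0+(2)·0+(-2)·1+(-1)·2+(-1)·3+(2)·2 = -3
  [L]: (-2)·1+(2)·1+(-2)·0+(-1)·3+(-1)·1+(2)·-2 = -8
⇒ Θ^-3 L^-8

{"Θ": -3, "L": -8}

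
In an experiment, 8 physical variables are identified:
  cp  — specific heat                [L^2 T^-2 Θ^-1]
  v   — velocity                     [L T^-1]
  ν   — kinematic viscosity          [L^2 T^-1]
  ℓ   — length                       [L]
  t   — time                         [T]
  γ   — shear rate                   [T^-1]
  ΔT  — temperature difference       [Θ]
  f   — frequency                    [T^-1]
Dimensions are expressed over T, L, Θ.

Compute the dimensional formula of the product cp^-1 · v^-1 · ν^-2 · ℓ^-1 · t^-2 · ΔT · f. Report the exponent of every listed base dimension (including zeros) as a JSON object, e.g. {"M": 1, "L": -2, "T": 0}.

Write exponents as rows T,L,Θ / cols cp,v,ν,ℓ,t,γ,ΔT,f:
  T: [-2 -1 -1  0  1 -1  0 -1]
  L: [ 2  1  2  1  0  0  0  0]
  Θ: [-1  0  0  0  0  0  1  0]
  [T]: (-1)·-2+(-1)·-1+(-2)·-1+(-1)·0+(-2)·1+(1)·0+(1)·-1 = 2
  [L]: (-1)·2+(-1)·1+(-2)·2+(-1)·1+(-2)·0+(1)·0+(1)·0 = -8
  [Θ]: (-1)·-1+(-1)·0+(-2)·0+(-1)·0+(-2)·0+(1)·1+(1)·0 = 2
⇒ T^2 L^-8 Θ^2

{"T": 2, "L": -8, "Θ": 2}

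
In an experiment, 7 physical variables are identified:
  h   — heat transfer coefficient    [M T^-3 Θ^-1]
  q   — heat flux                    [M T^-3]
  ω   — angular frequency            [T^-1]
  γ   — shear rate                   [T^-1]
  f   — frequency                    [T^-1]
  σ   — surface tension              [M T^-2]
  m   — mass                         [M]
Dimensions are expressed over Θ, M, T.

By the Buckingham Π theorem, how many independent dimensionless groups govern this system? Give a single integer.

Write exponents as rows Θ,M,T / cols h,q,ω,γ,f,σ,m:
  Θ: [-1  0  0  0  0  0  0]
  M: [ 1  1  0  0  0  1  1]
  T: [-3 -3 -1 -1 -1 -2  0]
Row reduction gives pivot columns h,q,ω; rank = 3
Π count = n − r = 7 − 3 = 4

4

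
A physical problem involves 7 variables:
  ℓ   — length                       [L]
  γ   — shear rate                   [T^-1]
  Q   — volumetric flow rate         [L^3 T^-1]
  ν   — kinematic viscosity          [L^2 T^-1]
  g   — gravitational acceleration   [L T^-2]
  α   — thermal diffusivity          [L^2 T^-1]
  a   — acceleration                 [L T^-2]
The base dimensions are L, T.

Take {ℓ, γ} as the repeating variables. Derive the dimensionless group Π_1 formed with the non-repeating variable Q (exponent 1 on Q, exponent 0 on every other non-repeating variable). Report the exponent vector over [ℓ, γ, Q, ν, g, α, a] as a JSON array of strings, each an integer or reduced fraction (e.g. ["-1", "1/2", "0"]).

Dimensional matrix (L×T by ℓ×γ×Q×ν×g×α×a):
  L: [ 1  0  3  2  1  2  1]
  T: [ 0 -1 -1 -1 -2 -1 -2]
RREF → pivots at {ℓ,γ} ⇒ r = 2
Pivot set = {ℓ,γ}, free = {Q,ν,g,α,a}
RREF:
  r0: [   1    0    3    2    1    2    1]
  r1: [   0    1    1    1    2    1    2]
Fix exponent of Q at 1, ν at 0, g at 0, α at 0, a at 0; solve each RREF row for its pivot's exponent:
  r0: exp(ℓ) + (3)·1 = 0 ⇒ exp(ℓ) = -3
  r1: exp(γ) + (1)·1 = 0 ⇒ exp(γ) = -1
Π_1 = ℓ^-3 · γ^-1 · Q

["-3", "-1", "1", "0", "0", "0", "0"]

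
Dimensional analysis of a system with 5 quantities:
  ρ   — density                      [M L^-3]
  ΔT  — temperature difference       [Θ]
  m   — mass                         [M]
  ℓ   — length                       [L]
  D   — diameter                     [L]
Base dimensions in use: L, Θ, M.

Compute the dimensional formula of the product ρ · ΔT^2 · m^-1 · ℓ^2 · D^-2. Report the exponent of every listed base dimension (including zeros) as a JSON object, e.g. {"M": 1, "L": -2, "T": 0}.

{"L": -3, "Θ": 2, "M": 0}

Write exponents as rows L,Θ,M / cols ρ,ΔT,m,ℓ,D:
  L: [-3  0  0  1  1]
  Θ: [ 0  1  0  0  0]
  M: [ 1  0  1  0  0]
  [L]: (1)·-3+(2)·0+(-1)·0+(2)·1+(-2)·1 = -3
  [Θ]: (1)·0+(2)·1+(-1)·0+(2)·0+(-2)·0 = 2
  [M]: (1)·1+(2)·0+(-1)·1+(2)·0+(-2)·0 = 0
⇒ L^-3 Θ^2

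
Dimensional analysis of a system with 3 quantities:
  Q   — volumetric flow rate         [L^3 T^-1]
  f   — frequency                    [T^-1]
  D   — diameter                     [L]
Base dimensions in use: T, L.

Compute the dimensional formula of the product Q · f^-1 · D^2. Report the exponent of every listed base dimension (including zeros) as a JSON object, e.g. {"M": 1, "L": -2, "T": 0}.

Exponent matrix [T,L] × [Q,f,D]:
  T: [-1 -1  0]
  L: [ 3  0  1]
  [T]: (1)·-1+(-1)·-1+(2)·0 = 0
  [L]: (1)·3+(-1)·0+(2)·1 = 5
⇒ L^5

{"T": 0, "L": 5}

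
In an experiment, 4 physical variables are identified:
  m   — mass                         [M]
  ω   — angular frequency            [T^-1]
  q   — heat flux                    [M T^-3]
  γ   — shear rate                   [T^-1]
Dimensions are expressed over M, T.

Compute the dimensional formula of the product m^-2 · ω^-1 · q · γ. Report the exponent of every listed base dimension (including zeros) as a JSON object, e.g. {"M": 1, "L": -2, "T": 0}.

{"M": -1, "T": -3}

Exponent matrix [M,T] × [m,ω,q,γ]:
  M: [ 1  0  1  0]
  T: [ 0 -1 -3 -1]
  [M]: (-2)·1+(-1)·0+(1)·1+(1)·0 = -1
  [T]: (-2)·0+(-1)·-1+(1)·-3+(1)·-1 = -3
⇒ M^-1 T^-3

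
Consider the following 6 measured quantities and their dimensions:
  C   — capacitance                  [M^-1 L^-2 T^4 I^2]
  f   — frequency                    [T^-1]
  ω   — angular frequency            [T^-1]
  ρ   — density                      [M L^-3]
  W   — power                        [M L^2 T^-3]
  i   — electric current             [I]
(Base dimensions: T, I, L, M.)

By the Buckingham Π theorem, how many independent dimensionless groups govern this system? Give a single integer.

2

Dimensional matrix (T×I×L×M by C×f×ω×ρ×W×i):
  T: [ 4 -1 -1  0 -3  0]
  I: [ 2  0  0  0  0  1]
  L: [-2  0  0 -3  2  0]
  M: [-1  0  0  1  1  0]
Echelon form has 4 nonzero rows (pivots: C,f,ρ,W)
n=6, r=4 ⇒ 2 dimensionless groups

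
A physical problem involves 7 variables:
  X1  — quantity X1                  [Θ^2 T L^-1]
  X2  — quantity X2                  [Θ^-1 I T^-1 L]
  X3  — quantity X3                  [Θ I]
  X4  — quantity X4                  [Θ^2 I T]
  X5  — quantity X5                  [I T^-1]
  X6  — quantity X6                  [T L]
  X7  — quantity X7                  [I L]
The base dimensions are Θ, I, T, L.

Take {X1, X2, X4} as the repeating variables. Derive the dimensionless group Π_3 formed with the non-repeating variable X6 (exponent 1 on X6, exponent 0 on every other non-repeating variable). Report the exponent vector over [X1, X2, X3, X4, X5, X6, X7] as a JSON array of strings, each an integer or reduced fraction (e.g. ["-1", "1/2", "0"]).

["3", "2", "0", "-2", "0", "1", "0"]

Write exponents as rows Θ,I,T,L / cols X1,X2,X3,X4,X5,X6,X7:
  Θ: [ 2 -1  1  2  0  0  0]
  I: [ 0  1  1  1  1  0  1]
  T: [ 1 -1  0  1 -1  1  0]
  L: [-1  1  0  0  0  1  1]
RREF → pivots at {X1,X2,X4} ⇒ r = 3
Pivot set = {X1,X2,X4}, free = {X3,X5,X6,X7}
RREF:
  r0: [   1    0    1    0    2   -3   -1]
  r1: [   0    1    1    0    2   -2    0]
  r2: [   0    0    0    1   -1    2    1]
  r3: [   0    0    0    0    0    0    0]
Fix exponent of X6 at 1, X3 at 0, X5 at 0, X7 at 0; solve each RREF row for its pivot's exponent:
  r0: exp(X1) + (-3)·1 = 0 ⇒ exp(X1) = 3
  r1: exp(X2) + (-2)·1 = 0 ⇒ exp(X2) = 2
  r2: exp(X4) + (2)·1 = 0 ⇒ exp(X4) = -2
Π_3 = X1^3 · X2^2 · X4^-2 · X6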